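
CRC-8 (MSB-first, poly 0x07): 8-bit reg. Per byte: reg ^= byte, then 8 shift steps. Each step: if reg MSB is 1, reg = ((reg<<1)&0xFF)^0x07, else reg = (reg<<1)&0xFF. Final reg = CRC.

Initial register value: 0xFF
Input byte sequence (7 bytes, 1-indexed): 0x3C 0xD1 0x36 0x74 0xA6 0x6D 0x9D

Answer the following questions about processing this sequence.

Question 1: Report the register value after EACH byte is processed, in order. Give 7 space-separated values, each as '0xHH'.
0x47 0xEB 0x1D 0x18 0x33 0x9D 0x00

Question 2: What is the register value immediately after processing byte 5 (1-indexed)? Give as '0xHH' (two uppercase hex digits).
After byte 1 (0x3C): reg=0x47
After byte 2 (0xD1): reg=0xEB
After byte 3 (0x36): reg=0x1D
After byte 4 (0x74): reg=0x18
After byte 5 (0xA6): reg=0x33

Answer: 0x33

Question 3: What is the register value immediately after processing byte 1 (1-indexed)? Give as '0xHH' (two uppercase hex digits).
Answer: 0x47

Derivation:
After byte 1 (0x3C): reg=0x47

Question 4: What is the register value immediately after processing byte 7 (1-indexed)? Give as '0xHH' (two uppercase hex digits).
Answer: 0x00

Derivation:
After byte 1 (0x3C): reg=0x47
After byte 2 (0xD1): reg=0xEB
After byte 3 (0x36): reg=0x1D
After byte 4 (0x74): reg=0x18
After byte 5 (0xA6): reg=0x33
After byte 6 (0x6D): reg=0x9D
After byte 7 (0x9D): reg=0x00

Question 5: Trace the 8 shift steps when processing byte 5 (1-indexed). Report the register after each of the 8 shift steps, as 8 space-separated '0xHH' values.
After byte 1 (0x3C): reg=0x47
After byte 2 (0xD1): reg=0xEB
After byte 3 (0x36): reg=0x1D
After byte 4 (0x74): reg=0x18
Register before byte 5: 0x18
After XOR with byte 0xA6: 0xBE

Answer: 0x7B 0xF6 0xEB 0xD1 0xA5 0x4D 0x9A 0x33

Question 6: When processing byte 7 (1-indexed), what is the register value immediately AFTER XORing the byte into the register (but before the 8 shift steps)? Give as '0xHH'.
Register before byte 7: 0x9D
Byte 7: 0x9D
0x9D XOR 0x9D = 0x00

Answer: 0x00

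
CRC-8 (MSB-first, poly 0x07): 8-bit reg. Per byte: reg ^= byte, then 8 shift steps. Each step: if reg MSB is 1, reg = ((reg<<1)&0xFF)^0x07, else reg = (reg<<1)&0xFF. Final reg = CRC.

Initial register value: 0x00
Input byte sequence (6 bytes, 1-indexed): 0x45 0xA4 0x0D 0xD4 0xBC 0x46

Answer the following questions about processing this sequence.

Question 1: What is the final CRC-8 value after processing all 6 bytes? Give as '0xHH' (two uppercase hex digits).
Answer: 0x9B

Derivation:
After byte 1 (0x45): reg=0xDC
After byte 2 (0xA4): reg=0x6F
After byte 3 (0x0D): reg=0x29
After byte 4 (0xD4): reg=0xFD
After byte 5 (0xBC): reg=0xC0
After byte 6 (0x46): reg=0x9B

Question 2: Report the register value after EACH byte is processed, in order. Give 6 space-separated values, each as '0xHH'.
0xDC 0x6F 0x29 0xFD 0xC0 0x9B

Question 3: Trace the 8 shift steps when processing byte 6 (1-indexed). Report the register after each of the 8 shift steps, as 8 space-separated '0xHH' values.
After byte 1 (0x45): reg=0xDC
After byte 2 (0xA4): reg=0x6F
After byte 3 (0x0D): reg=0x29
After byte 4 (0xD4): reg=0xFD
After byte 5 (0xBC): reg=0xC0
Register before byte 6: 0xC0
After XOR with byte 0x46: 0x86

Answer: 0x0B 0x16 0x2C 0x58 0xB0 0x67 0xCE 0x9B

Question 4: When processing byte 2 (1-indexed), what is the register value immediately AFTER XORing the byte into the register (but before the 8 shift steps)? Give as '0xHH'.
Register before byte 2: 0xDC
Byte 2: 0xA4
0xDC XOR 0xA4 = 0x78

Answer: 0x78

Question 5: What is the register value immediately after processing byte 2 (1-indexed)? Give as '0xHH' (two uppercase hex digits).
Answer: 0x6F

Derivation:
After byte 1 (0x45): reg=0xDC
After byte 2 (0xA4): reg=0x6F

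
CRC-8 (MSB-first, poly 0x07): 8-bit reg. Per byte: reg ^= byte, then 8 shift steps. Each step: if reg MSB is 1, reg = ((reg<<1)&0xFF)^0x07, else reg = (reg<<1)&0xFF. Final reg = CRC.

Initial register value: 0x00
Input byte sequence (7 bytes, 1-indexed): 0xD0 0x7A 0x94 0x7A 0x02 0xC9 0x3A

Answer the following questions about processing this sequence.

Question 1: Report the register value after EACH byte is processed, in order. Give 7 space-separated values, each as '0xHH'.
0x3E 0xDB 0xEA 0xF9 0xEF 0xF2 0x76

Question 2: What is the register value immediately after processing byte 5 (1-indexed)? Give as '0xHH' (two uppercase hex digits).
Answer: 0xEF

Derivation:
After byte 1 (0xD0): reg=0x3E
After byte 2 (0x7A): reg=0xDB
After byte 3 (0x94): reg=0xEA
After byte 4 (0x7A): reg=0xF9
After byte 5 (0x02): reg=0xEF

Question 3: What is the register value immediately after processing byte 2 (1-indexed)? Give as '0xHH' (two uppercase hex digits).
After byte 1 (0xD0): reg=0x3E
After byte 2 (0x7A): reg=0xDB

Answer: 0xDB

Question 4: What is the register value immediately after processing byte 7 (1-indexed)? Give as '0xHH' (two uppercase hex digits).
After byte 1 (0xD0): reg=0x3E
After byte 2 (0x7A): reg=0xDB
After byte 3 (0x94): reg=0xEA
After byte 4 (0x7A): reg=0xF9
After byte 5 (0x02): reg=0xEF
After byte 6 (0xC9): reg=0xF2
After byte 7 (0x3A): reg=0x76

Answer: 0x76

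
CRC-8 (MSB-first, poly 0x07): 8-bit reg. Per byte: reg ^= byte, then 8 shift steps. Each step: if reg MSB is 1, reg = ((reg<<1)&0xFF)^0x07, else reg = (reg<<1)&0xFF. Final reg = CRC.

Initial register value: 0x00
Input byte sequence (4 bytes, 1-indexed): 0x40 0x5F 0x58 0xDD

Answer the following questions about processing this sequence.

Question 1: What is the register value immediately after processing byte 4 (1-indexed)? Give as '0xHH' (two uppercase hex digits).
Answer: 0x41

Derivation:
After byte 1 (0x40): reg=0xC7
After byte 2 (0x5F): reg=0xC1
After byte 3 (0x58): reg=0xC6
After byte 4 (0xDD): reg=0x41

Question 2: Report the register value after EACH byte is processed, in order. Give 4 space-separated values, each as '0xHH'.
0xC7 0xC1 0xC6 0x41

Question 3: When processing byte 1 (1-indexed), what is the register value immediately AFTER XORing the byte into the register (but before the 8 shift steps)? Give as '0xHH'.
Register before byte 1: 0x00
Byte 1: 0x40
0x00 XOR 0x40 = 0x40

Answer: 0x40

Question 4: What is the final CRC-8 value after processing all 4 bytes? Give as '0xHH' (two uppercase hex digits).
After byte 1 (0x40): reg=0xC7
After byte 2 (0x5F): reg=0xC1
After byte 3 (0x58): reg=0xC6
After byte 4 (0xDD): reg=0x41

Answer: 0x41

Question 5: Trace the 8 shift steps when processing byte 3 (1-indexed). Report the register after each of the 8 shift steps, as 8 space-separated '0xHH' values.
Answer: 0x35 0x6A 0xD4 0xAF 0x59 0xB2 0x63 0xC6

Derivation:
After byte 1 (0x40): reg=0xC7
After byte 2 (0x5F): reg=0xC1
Register before byte 3: 0xC1
After XOR with byte 0x58: 0x99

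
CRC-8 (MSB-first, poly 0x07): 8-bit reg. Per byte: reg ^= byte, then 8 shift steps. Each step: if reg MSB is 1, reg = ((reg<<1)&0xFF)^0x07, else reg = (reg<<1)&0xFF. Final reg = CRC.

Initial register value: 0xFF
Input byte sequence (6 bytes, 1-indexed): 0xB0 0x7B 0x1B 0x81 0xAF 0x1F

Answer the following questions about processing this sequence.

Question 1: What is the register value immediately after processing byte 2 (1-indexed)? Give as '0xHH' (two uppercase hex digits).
Answer: 0xFE

Derivation:
After byte 1 (0xB0): reg=0xEA
After byte 2 (0x7B): reg=0xFE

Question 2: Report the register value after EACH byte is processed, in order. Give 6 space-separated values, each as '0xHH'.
0xEA 0xFE 0xB5 0x8C 0xE9 0xCC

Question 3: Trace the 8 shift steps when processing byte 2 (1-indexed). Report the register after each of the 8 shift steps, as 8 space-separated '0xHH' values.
Answer: 0x25 0x4A 0x94 0x2F 0x5E 0xBC 0x7F 0xFE

Derivation:
After byte 1 (0xB0): reg=0xEA
Register before byte 2: 0xEA
After XOR with byte 0x7B: 0x91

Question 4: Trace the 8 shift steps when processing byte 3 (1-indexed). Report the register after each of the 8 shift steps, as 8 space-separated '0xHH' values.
Answer: 0xCD 0x9D 0x3D 0x7A 0xF4 0xEF 0xD9 0xB5

Derivation:
After byte 1 (0xB0): reg=0xEA
After byte 2 (0x7B): reg=0xFE
Register before byte 3: 0xFE
After XOR with byte 0x1B: 0xE5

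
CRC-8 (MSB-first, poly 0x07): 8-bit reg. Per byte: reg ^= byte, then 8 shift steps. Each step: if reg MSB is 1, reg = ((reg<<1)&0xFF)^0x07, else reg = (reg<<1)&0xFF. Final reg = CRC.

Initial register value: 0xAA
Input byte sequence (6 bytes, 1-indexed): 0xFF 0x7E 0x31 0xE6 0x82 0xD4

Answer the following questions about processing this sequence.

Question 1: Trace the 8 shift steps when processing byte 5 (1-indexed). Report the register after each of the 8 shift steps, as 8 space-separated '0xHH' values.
Answer: 0x56 0xAC 0x5F 0xBE 0x7B 0xF6 0xEB 0xD1

Derivation:
After byte 1 (0xFF): reg=0xAC
After byte 2 (0x7E): reg=0x30
After byte 3 (0x31): reg=0x07
After byte 4 (0xE6): reg=0xA9
Register before byte 5: 0xA9
After XOR with byte 0x82: 0x2B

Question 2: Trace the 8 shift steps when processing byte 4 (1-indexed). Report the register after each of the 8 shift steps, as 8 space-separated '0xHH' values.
After byte 1 (0xFF): reg=0xAC
After byte 2 (0x7E): reg=0x30
After byte 3 (0x31): reg=0x07
Register before byte 4: 0x07
After XOR with byte 0xE6: 0xE1

Answer: 0xC5 0x8D 0x1D 0x3A 0x74 0xE8 0xD7 0xA9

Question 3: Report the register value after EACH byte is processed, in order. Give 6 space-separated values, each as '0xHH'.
0xAC 0x30 0x07 0xA9 0xD1 0x1B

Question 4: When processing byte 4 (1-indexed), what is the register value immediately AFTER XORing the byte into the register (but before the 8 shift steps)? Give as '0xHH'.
Answer: 0xE1

Derivation:
Register before byte 4: 0x07
Byte 4: 0xE6
0x07 XOR 0xE6 = 0xE1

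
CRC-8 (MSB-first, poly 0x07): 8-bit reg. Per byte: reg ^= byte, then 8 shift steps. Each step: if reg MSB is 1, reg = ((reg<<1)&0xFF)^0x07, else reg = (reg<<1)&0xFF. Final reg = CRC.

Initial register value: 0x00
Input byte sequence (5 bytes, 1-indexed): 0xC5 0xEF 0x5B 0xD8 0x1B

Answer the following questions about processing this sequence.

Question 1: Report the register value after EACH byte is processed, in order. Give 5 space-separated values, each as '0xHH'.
0x55 0x2F 0x4B 0xF0 0x9F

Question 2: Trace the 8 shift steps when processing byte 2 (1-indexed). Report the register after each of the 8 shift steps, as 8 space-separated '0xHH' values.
Answer: 0x73 0xE6 0xCB 0x91 0x25 0x4A 0x94 0x2F

Derivation:
After byte 1 (0xC5): reg=0x55
Register before byte 2: 0x55
After XOR with byte 0xEF: 0xBA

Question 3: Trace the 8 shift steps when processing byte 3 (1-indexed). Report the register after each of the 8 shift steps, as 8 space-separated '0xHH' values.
After byte 1 (0xC5): reg=0x55
After byte 2 (0xEF): reg=0x2F
Register before byte 3: 0x2F
After XOR with byte 0x5B: 0x74

Answer: 0xE8 0xD7 0xA9 0x55 0xAA 0x53 0xA6 0x4B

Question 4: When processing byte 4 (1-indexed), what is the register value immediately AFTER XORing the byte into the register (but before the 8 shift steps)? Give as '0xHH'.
Register before byte 4: 0x4B
Byte 4: 0xD8
0x4B XOR 0xD8 = 0x93

Answer: 0x93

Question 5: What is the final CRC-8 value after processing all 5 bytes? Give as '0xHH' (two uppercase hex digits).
After byte 1 (0xC5): reg=0x55
After byte 2 (0xEF): reg=0x2F
After byte 3 (0x5B): reg=0x4B
After byte 4 (0xD8): reg=0xF0
After byte 5 (0x1B): reg=0x9F

Answer: 0x9F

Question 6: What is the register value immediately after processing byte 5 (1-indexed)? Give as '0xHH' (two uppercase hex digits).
After byte 1 (0xC5): reg=0x55
After byte 2 (0xEF): reg=0x2F
After byte 3 (0x5B): reg=0x4B
After byte 4 (0xD8): reg=0xF0
After byte 5 (0x1B): reg=0x9F

Answer: 0x9F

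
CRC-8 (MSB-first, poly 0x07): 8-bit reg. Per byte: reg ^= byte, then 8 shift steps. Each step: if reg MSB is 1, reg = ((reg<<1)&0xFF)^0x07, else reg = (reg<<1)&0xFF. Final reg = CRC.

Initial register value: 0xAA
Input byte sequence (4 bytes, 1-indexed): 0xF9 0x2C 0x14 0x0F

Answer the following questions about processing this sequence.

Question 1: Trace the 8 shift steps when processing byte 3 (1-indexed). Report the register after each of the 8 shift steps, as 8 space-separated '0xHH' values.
After byte 1 (0xF9): reg=0xBE
After byte 2 (0x2C): reg=0xF7
Register before byte 3: 0xF7
After XOR with byte 0x14: 0xE3

Answer: 0xC1 0x85 0x0D 0x1A 0x34 0x68 0xD0 0xA7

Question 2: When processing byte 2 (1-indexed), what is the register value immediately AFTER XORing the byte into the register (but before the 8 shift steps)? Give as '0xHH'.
Register before byte 2: 0xBE
Byte 2: 0x2C
0xBE XOR 0x2C = 0x92

Answer: 0x92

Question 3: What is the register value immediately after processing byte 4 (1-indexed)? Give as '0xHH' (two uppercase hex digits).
After byte 1 (0xF9): reg=0xBE
After byte 2 (0x2C): reg=0xF7
After byte 3 (0x14): reg=0xA7
After byte 4 (0x0F): reg=0x51

Answer: 0x51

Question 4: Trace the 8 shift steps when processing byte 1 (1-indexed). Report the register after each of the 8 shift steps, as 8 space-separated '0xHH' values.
Register before byte 1: 0xAA
After XOR with byte 0xF9: 0x53

Answer: 0xA6 0x4B 0x96 0x2B 0x56 0xAC 0x5F 0xBE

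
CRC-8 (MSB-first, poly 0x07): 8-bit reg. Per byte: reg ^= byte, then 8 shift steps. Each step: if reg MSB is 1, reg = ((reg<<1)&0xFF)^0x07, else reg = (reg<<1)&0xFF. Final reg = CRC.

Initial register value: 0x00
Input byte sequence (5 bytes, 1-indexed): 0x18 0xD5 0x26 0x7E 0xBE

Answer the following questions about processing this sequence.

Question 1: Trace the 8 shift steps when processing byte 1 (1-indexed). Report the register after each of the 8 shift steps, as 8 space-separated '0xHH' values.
Answer: 0x30 0x60 0xC0 0x87 0x09 0x12 0x24 0x48

Derivation:
Register before byte 1: 0x00
After XOR with byte 0x18: 0x18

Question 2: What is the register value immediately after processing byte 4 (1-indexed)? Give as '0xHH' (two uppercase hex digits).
Answer: 0x95

Derivation:
After byte 1 (0x18): reg=0x48
After byte 2 (0xD5): reg=0xDA
After byte 3 (0x26): reg=0xFA
After byte 4 (0x7E): reg=0x95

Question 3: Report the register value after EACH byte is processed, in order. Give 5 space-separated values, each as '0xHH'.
0x48 0xDA 0xFA 0x95 0xD1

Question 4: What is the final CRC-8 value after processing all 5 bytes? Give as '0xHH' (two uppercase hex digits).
Answer: 0xD1

Derivation:
After byte 1 (0x18): reg=0x48
After byte 2 (0xD5): reg=0xDA
After byte 3 (0x26): reg=0xFA
After byte 4 (0x7E): reg=0x95
After byte 5 (0xBE): reg=0xD1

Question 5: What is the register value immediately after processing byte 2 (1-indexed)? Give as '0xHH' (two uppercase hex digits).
After byte 1 (0x18): reg=0x48
After byte 2 (0xD5): reg=0xDA

Answer: 0xDA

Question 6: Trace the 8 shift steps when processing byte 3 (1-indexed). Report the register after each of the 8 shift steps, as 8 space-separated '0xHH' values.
After byte 1 (0x18): reg=0x48
After byte 2 (0xD5): reg=0xDA
Register before byte 3: 0xDA
After XOR with byte 0x26: 0xFC

Answer: 0xFF 0xF9 0xF5 0xED 0xDD 0xBD 0x7D 0xFA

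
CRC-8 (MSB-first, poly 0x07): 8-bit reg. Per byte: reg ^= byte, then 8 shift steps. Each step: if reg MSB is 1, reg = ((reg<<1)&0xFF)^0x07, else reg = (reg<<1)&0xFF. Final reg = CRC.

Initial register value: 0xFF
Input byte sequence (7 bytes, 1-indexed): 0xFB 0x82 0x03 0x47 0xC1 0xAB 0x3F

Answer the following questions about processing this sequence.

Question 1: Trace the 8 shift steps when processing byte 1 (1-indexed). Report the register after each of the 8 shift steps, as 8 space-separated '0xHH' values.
Answer: 0x08 0x10 0x20 0x40 0x80 0x07 0x0E 0x1C

Derivation:
Register before byte 1: 0xFF
After XOR with byte 0xFB: 0x04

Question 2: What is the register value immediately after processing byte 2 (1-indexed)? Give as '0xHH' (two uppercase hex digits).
After byte 1 (0xFB): reg=0x1C
After byte 2 (0x82): reg=0xD3

Answer: 0xD3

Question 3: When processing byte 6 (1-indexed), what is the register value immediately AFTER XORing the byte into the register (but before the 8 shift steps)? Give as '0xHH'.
Register before byte 6: 0x56
Byte 6: 0xAB
0x56 XOR 0xAB = 0xFD

Answer: 0xFD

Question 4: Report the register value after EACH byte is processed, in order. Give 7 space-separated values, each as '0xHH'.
0x1C 0xD3 0x3E 0x68 0x56 0xFD 0x40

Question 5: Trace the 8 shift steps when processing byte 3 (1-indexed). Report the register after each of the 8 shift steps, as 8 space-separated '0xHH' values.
After byte 1 (0xFB): reg=0x1C
After byte 2 (0x82): reg=0xD3
Register before byte 3: 0xD3
After XOR with byte 0x03: 0xD0

Answer: 0xA7 0x49 0x92 0x23 0x46 0x8C 0x1F 0x3E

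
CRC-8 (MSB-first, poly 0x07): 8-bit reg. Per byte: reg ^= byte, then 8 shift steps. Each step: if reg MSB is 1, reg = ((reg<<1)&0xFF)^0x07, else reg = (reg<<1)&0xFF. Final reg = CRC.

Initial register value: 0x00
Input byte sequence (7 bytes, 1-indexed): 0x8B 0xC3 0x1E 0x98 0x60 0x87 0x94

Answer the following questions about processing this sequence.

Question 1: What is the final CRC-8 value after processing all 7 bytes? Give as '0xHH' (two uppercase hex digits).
After byte 1 (0x8B): reg=0xB8
After byte 2 (0xC3): reg=0x66
After byte 3 (0x1E): reg=0x6F
After byte 4 (0x98): reg=0xCB
After byte 5 (0x60): reg=0x58
After byte 6 (0x87): reg=0x13
After byte 7 (0x94): reg=0x9C

Answer: 0x9C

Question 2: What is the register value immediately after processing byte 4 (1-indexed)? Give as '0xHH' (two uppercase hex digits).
After byte 1 (0x8B): reg=0xB8
After byte 2 (0xC3): reg=0x66
After byte 3 (0x1E): reg=0x6F
After byte 4 (0x98): reg=0xCB

Answer: 0xCB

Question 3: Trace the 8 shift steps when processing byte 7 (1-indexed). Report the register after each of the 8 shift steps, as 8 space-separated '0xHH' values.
After byte 1 (0x8B): reg=0xB8
After byte 2 (0xC3): reg=0x66
After byte 3 (0x1E): reg=0x6F
After byte 4 (0x98): reg=0xCB
After byte 5 (0x60): reg=0x58
After byte 6 (0x87): reg=0x13
Register before byte 7: 0x13
After XOR with byte 0x94: 0x87

Answer: 0x09 0x12 0x24 0x48 0x90 0x27 0x4E 0x9C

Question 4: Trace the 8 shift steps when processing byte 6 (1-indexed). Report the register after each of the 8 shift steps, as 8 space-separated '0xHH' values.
Answer: 0xB9 0x75 0xEA 0xD3 0xA1 0x45 0x8A 0x13

Derivation:
After byte 1 (0x8B): reg=0xB8
After byte 2 (0xC3): reg=0x66
After byte 3 (0x1E): reg=0x6F
After byte 4 (0x98): reg=0xCB
After byte 5 (0x60): reg=0x58
Register before byte 6: 0x58
After XOR with byte 0x87: 0xDF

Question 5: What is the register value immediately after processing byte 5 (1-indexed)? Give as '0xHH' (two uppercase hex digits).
After byte 1 (0x8B): reg=0xB8
After byte 2 (0xC3): reg=0x66
After byte 3 (0x1E): reg=0x6F
After byte 4 (0x98): reg=0xCB
After byte 5 (0x60): reg=0x58

Answer: 0x58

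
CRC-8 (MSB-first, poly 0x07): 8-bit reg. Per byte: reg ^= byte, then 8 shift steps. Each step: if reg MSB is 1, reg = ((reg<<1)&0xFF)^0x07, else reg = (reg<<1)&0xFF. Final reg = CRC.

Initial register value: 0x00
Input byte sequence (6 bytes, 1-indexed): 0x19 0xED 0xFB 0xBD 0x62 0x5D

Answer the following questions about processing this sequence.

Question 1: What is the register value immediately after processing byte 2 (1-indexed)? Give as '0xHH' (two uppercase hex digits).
After byte 1 (0x19): reg=0x4F
After byte 2 (0xED): reg=0x67

Answer: 0x67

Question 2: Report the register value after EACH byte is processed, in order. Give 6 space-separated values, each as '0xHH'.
0x4F 0x67 0xDD 0x27 0xDC 0x8E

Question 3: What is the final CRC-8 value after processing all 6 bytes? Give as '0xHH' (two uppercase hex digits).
After byte 1 (0x19): reg=0x4F
After byte 2 (0xED): reg=0x67
After byte 3 (0xFB): reg=0xDD
After byte 4 (0xBD): reg=0x27
After byte 5 (0x62): reg=0xDC
After byte 6 (0x5D): reg=0x8E

Answer: 0x8E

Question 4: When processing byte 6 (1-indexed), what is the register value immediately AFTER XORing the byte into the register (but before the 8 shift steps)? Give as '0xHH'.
Answer: 0x81

Derivation:
Register before byte 6: 0xDC
Byte 6: 0x5D
0xDC XOR 0x5D = 0x81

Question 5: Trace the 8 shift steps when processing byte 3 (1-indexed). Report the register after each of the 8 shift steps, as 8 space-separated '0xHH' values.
After byte 1 (0x19): reg=0x4F
After byte 2 (0xED): reg=0x67
Register before byte 3: 0x67
After XOR with byte 0xFB: 0x9C

Answer: 0x3F 0x7E 0xFC 0xFF 0xF9 0xF5 0xED 0xDD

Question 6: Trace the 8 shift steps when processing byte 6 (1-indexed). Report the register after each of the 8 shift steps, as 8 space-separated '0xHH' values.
After byte 1 (0x19): reg=0x4F
After byte 2 (0xED): reg=0x67
After byte 3 (0xFB): reg=0xDD
After byte 4 (0xBD): reg=0x27
After byte 5 (0x62): reg=0xDC
Register before byte 6: 0xDC
After XOR with byte 0x5D: 0x81

Answer: 0x05 0x0A 0x14 0x28 0x50 0xA0 0x47 0x8E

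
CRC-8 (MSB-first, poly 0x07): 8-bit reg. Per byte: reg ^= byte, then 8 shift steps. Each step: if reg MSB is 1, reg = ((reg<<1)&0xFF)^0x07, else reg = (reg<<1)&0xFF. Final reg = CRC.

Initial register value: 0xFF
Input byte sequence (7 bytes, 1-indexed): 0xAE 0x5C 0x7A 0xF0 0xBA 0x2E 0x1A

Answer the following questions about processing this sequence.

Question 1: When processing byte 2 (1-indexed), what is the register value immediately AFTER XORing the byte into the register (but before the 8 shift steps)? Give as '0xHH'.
Answer: 0xEC

Derivation:
Register before byte 2: 0xB0
Byte 2: 0x5C
0xB0 XOR 0x5C = 0xEC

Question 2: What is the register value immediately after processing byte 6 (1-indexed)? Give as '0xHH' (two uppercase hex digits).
Answer: 0x68

Derivation:
After byte 1 (0xAE): reg=0xB0
After byte 2 (0x5C): reg=0x8A
After byte 3 (0x7A): reg=0xDE
After byte 4 (0xF0): reg=0xCA
After byte 5 (0xBA): reg=0x57
After byte 6 (0x2E): reg=0x68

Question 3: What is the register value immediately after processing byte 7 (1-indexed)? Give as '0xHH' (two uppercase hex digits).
Answer: 0x59

Derivation:
After byte 1 (0xAE): reg=0xB0
After byte 2 (0x5C): reg=0x8A
After byte 3 (0x7A): reg=0xDE
After byte 4 (0xF0): reg=0xCA
After byte 5 (0xBA): reg=0x57
After byte 6 (0x2E): reg=0x68
After byte 7 (0x1A): reg=0x59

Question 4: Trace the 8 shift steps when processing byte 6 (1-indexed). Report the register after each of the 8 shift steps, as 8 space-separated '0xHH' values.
Answer: 0xF2 0xE3 0xC1 0x85 0x0D 0x1A 0x34 0x68

Derivation:
After byte 1 (0xAE): reg=0xB0
After byte 2 (0x5C): reg=0x8A
After byte 3 (0x7A): reg=0xDE
After byte 4 (0xF0): reg=0xCA
After byte 5 (0xBA): reg=0x57
Register before byte 6: 0x57
After XOR with byte 0x2E: 0x79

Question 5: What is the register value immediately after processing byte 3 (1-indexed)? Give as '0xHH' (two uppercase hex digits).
After byte 1 (0xAE): reg=0xB0
After byte 2 (0x5C): reg=0x8A
After byte 3 (0x7A): reg=0xDE

Answer: 0xDE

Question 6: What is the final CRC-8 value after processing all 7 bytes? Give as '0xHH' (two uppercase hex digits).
After byte 1 (0xAE): reg=0xB0
After byte 2 (0x5C): reg=0x8A
After byte 3 (0x7A): reg=0xDE
After byte 4 (0xF0): reg=0xCA
After byte 5 (0xBA): reg=0x57
After byte 6 (0x2E): reg=0x68
After byte 7 (0x1A): reg=0x59

Answer: 0x59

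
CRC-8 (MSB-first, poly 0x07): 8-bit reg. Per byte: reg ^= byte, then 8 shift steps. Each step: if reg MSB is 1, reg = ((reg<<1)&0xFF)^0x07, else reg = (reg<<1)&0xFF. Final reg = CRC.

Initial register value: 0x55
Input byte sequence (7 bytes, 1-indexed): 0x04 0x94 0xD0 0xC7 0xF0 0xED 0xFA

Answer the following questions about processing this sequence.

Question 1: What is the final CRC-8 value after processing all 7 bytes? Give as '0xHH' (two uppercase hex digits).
After byte 1 (0x04): reg=0xB0
After byte 2 (0x94): reg=0xFC
After byte 3 (0xD0): reg=0xC4
After byte 4 (0xC7): reg=0x09
After byte 5 (0xF0): reg=0xE1
After byte 6 (0xED): reg=0x24
After byte 7 (0xFA): reg=0x14

Answer: 0x14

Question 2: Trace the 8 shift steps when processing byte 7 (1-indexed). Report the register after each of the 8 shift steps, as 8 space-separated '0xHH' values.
Answer: 0xBB 0x71 0xE2 0xC3 0x81 0x05 0x0A 0x14

Derivation:
After byte 1 (0x04): reg=0xB0
After byte 2 (0x94): reg=0xFC
After byte 3 (0xD0): reg=0xC4
After byte 4 (0xC7): reg=0x09
After byte 5 (0xF0): reg=0xE1
After byte 6 (0xED): reg=0x24
Register before byte 7: 0x24
After XOR with byte 0xFA: 0xDE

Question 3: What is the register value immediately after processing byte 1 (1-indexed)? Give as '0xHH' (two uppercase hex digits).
After byte 1 (0x04): reg=0xB0

Answer: 0xB0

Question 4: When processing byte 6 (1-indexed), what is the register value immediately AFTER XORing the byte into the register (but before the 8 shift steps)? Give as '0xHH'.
Register before byte 6: 0xE1
Byte 6: 0xED
0xE1 XOR 0xED = 0x0C

Answer: 0x0C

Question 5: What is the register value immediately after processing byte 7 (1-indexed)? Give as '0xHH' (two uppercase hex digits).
After byte 1 (0x04): reg=0xB0
After byte 2 (0x94): reg=0xFC
After byte 3 (0xD0): reg=0xC4
After byte 4 (0xC7): reg=0x09
After byte 5 (0xF0): reg=0xE1
After byte 6 (0xED): reg=0x24
After byte 7 (0xFA): reg=0x14

Answer: 0x14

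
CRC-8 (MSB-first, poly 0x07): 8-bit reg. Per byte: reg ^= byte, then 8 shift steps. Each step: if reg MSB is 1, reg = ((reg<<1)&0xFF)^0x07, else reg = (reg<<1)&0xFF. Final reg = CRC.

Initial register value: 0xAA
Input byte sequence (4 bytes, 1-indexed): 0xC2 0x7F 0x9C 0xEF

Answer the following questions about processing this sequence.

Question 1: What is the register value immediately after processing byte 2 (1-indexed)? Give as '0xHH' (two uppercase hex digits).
After byte 1 (0xC2): reg=0x1F
After byte 2 (0x7F): reg=0x27

Answer: 0x27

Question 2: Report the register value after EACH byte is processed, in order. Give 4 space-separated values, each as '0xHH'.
0x1F 0x27 0x28 0x5B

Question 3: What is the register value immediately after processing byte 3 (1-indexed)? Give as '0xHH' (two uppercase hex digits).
After byte 1 (0xC2): reg=0x1F
After byte 2 (0x7F): reg=0x27
After byte 3 (0x9C): reg=0x28

Answer: 0x28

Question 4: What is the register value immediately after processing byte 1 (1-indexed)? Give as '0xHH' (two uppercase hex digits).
After byte 1 (0xC2): reg=0x1F

Answer: 0x1F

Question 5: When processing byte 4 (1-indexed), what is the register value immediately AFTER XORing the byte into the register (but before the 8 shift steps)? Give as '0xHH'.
Register before byte 4: 0x28
Byte 4: 0xEF
0x28 XOR 0xEF = 0xC7

Answer: 0xC7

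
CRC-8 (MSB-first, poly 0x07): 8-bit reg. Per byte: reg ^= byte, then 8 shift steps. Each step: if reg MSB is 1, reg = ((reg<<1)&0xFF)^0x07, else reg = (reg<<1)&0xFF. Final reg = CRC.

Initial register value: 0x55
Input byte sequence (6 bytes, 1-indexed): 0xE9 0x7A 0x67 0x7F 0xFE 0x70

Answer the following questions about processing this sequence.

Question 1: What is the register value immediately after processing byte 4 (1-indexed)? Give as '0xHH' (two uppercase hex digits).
After byte 1 (0xE9): reg=0x3D
After byte 2 (0x7A): reg=0xD2
After byte 3 (0x67): reg=0x02
After byte 4 (0x7F): reg=0x74

Answer: 0x74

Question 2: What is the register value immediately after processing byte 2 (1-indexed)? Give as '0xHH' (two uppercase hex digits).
After byte 1 (0xE9): reg=0x3D
After byte 2 (0x7A): reg=0xD2

Answer: 0xD2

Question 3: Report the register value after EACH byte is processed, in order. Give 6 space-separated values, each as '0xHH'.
0x3D 0xD2 0x02 0x74 0xBF 0x63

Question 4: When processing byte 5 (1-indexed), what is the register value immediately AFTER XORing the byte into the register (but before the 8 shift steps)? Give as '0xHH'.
Answer: 0x8A

Derivation:
Register before byte 5: 0x74
Byte 5: 0xFE
0x74 XOR 0xFE = 0x8A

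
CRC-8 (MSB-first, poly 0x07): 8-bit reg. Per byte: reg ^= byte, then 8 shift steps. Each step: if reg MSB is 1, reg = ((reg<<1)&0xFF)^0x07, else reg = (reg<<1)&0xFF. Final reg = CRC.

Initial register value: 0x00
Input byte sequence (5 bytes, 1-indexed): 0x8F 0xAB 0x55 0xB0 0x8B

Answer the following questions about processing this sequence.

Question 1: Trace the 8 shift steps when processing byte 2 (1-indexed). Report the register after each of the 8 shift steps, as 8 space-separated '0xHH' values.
After byte 1 (0x8F): reg=0xA4
Register before byte 2: 0xA4
After XOR with byte 0xAB: 0x0F

Answer: 0x1E 0x3C 0x78 0xF0 0xE7 0xC9 0x95 0x2D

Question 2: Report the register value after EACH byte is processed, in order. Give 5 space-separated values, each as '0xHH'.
0xA4 0x2D 0x6F 0x13 0xC1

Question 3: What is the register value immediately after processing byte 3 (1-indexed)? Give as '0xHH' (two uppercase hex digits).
Answer: 0x6F

Derivation:
After byte 1 (0x8F): reg=0xA4
After byte 2 (0xAB): reg=0x2D
After byte 3 (0x55): reg=0x6F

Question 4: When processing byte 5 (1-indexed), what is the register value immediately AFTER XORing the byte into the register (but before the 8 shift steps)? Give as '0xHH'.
Answer: 0x98

Derivation:
Register before byte 5: 0x13
Byte 5: 0x8B
0x13 XOR 0x8B = 0x98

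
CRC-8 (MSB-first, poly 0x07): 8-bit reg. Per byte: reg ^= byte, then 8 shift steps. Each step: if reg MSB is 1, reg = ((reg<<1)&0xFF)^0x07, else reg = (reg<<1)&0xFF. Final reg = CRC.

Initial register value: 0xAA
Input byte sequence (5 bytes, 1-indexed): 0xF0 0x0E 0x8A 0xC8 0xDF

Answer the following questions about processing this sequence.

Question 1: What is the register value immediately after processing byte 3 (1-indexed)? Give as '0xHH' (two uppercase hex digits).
Answer: 0xCA

Derivation:
After byte 1 (0xF0): reg=0x81
After byte 2 (0x0E): reg=0xA4
After byte 3 (0x8A): reg=0xCA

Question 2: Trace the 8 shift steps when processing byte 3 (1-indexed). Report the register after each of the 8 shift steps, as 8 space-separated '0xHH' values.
Answer: 0x5C 0xB8 0x77 0xEE 0xDB 0xB1 0x65 0xCA

Derivation:
After byte 1 (0xF0): reg=0x81
After byte 2 (0x0E): reg=0xA4
Register before byte 3: 0xA4
After XOR with byte 0x8A: 0x2E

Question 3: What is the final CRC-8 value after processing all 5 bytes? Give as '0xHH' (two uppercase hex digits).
After byte 1 (0xF0): reg=0x81
After byte 2 (0x0E): reg=0xA4
After byte 3 (0x8A): reg=0xCA
After byte 4 (0xC8): reg=0x0E
After byte 5 (0xDF): reg=0x39

Answer: 0x39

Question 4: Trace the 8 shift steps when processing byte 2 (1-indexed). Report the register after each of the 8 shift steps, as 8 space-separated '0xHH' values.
After byte 1 (0xF0): reg=0x81
Register before byte 2: 0x81
After XOR with byte 0x0E: 0x8F

Answer: 0x19 0x32 0x64 0xC8 0x97 0x29 0x52 0xA4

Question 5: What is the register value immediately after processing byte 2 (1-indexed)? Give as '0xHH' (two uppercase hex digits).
Answer: 0xA4

Derivation:
After byte 1 (0xF0): reg=0x81
After byte 2 (0x0E): reg=0xA4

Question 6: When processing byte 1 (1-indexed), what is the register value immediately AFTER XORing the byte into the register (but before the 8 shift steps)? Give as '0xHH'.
Register before byte 1: 0xAA
Byte 1: 0xF0
0xAA XOR 0xF0 = 0x5A

Answer: 0x5A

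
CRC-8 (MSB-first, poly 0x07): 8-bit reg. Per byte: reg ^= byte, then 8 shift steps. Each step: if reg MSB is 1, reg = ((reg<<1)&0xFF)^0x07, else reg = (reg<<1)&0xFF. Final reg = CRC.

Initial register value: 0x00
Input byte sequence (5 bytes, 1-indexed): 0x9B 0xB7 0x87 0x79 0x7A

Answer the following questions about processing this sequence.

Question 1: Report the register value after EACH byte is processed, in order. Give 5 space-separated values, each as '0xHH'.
0xC8 0x7A 0xFD 0x95 0x83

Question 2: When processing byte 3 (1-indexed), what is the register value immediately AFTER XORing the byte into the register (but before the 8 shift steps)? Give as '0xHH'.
Register before byte 3: 0x7A
Byte 3: 0x87
0x7A XOR 0x87 = 0xFD

Answer: 0xFD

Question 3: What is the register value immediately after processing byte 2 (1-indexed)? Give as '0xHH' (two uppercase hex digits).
After byte 1 (0x9B): reg=0xC8
After byte 2 (0xB7): reg=0x7A

Answer: 0x7A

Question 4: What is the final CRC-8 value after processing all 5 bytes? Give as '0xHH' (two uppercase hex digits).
Answer: 0x83

Derivation:
After byte 1 (0x9B): reg=0xC8
After byte 2 (0xB7): reg=0x7A
After byte 3 (0x87): reg=0xFD
After byte 4 (0x79): reg=0x95
After byte 5 (0x7A): reg=0x83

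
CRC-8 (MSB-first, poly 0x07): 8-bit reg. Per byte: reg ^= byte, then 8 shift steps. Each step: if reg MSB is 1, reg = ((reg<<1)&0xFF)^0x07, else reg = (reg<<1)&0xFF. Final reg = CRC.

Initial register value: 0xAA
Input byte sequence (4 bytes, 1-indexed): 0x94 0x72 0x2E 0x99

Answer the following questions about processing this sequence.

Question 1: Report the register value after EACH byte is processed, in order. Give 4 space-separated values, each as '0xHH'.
0xBA 0x76 0x8F 0x62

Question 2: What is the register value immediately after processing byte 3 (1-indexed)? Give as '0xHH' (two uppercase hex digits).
After byte 1 (0x94): reg=0xBA
After byte 2 (0x72): reg=0x76
After byte 3 (0x2E): reg=0x8F

Answer: 0x8F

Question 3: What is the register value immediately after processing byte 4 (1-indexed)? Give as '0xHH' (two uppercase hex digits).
After byte 1 (0x94): reg=0xBA
After byte 2 (0x72): reg=0x76
After byte 3 (0x2E): reg=0x8F
After byte 4 (0x99): reg=0x62

Answer: 0x62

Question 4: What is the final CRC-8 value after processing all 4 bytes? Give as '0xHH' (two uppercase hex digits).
After byte 1 (0x94): reg=0xBA
After byte 2 (0x72): reg=0x76
After byte 3 (0x2E): reg=0x8F
After byte 4 (0x99): reg=0x62

Answer: 0x62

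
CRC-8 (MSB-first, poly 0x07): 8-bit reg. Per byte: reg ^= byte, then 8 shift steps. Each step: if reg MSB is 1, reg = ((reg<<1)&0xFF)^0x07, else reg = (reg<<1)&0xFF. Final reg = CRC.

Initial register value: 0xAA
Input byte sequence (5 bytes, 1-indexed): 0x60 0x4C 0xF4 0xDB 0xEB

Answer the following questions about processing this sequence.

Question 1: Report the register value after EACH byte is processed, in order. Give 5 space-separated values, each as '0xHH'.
0x78 0x8C 0x6F 0x05 0x84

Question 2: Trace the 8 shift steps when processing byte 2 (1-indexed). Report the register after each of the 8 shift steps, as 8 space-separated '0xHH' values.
After byte 1 (0x60): reg=0x78
Register before byte 2: 0x78
After XOR with byte 0x4C: 0x34

Answer: 0x68 0xD0 0xA7 0x49 0x92 0x23 0x46 0x8C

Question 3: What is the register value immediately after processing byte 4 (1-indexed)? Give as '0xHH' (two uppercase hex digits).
After byte 1 (0x60): reg=0x78
After byte 2 (0x4C): reg=0x8C
After byte 3 (0xF4): reg=0x6F
After byte 4 (0xDB): reg=0x05

Answer: 0x05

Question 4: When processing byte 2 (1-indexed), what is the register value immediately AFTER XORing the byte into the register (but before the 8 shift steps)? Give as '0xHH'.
Answer: 0x34

Derivation:
Register before byte 2: 0x78
Byte 2: 0x4C
0x78 XOR 0x4C = 0x34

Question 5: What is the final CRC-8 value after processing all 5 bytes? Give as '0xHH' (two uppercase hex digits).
Answer: 0x84

Derivation:
After byte 1 (0x60): reg=0x78
After byte 2 (0x4C): reg=0x8C
After byte 3 (0xF4): reg=0x6F
After byte 4 (0xDB): reg=0x05
After byte 5 (0xEB): reg=0x84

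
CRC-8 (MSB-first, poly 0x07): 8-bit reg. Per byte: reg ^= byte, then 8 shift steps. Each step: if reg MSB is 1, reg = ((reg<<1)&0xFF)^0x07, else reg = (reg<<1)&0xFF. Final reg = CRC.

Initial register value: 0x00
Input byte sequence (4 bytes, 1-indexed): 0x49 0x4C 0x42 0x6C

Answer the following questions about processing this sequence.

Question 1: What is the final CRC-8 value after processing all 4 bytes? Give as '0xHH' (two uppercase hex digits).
Answer: 0x33

Derivation:
After byte 1 (0x49): reg=0xF8
After byte 2 (0x4C): reg=0x05
After byte 3 (0x42): reg=0xD2
After byte 4 (0x6C): reg=0x33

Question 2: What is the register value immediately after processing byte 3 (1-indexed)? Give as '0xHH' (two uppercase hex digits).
After byte 1 (0x49): reg=0xF8
After byte 2 (0x4C): reg=0x05
After byte 3 (0x42): reg=0xD2

Answer: 0xD2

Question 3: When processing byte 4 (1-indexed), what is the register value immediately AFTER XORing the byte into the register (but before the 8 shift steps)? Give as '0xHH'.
Register before byte 4: 0xD2
Byte 4: 0x6C
0xD2 XOR 0x6C = 0xBE

Answer: 0xBE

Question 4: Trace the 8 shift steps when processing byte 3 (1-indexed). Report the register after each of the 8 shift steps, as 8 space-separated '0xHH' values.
Answer: 0x8E 0x1B 0x36 0x6C 0xD8 0xB7 0x69 0xD2

Derivation:
After byte 1 (0x49): reg=0xF8
After byte 2 (0x4C): reg=0x05
Register before byte 3: 0x05
After XOR with byte 0x42: 0x47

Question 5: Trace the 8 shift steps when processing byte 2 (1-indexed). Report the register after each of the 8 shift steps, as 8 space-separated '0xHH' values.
Answer: 0x6F 0xDE 0xBB 0x71 0xE2 0xC3 0x81 0x05

Derivation:
After byte 1 (0x49): reg=0xF8
Register before byte 2: 0xF8
After XOR with byte 0x4C: 0xB4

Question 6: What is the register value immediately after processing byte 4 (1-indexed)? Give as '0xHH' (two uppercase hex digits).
Answer: 0x33

Derivation:
After byte 1 (0x49): reg=0xF8
After byte 2 (0x4C): reg=0x05
After byte 3 (0x42): reg=0xD2
After byte 4 (0x6C): reg=0x33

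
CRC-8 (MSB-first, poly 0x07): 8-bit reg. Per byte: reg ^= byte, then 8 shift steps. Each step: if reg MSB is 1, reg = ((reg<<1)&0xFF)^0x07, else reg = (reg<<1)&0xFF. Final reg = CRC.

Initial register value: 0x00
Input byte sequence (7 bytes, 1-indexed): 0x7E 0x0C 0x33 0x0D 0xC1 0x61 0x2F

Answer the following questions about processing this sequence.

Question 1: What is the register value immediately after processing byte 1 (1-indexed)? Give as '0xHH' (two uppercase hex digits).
Answer: 0x7D

Derivation:
After byte 1 (0x7E): reg=0x7D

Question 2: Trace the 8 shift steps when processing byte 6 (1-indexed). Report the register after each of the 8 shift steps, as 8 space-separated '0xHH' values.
After byte 1 (0x7E): reg=0x7D
After byte 2 (0x0C): reg=0x50
After byte 3 (0x33): reg=0x2E
After byte 4 (0x0D): reg=0xE9
After byte 5 (0xC1): reg=0xD8
Register before byte 6: 0xD8
After XOR with byte 0x61: 0xB9

Answer: 0x75 0xEA 0xD3 0xA1 0x45 0x8A 0x13 0x26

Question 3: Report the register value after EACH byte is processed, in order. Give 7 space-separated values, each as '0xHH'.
0x7D 0x50 0x2E 0xE9 0xD8 0x26 0x3F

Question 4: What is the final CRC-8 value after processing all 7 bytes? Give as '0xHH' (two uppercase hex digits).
Answer: 0x3F

Derivation:
After byte 1 (0x7E): reg=0x7D
After byte 2 (0x0C): reg=0x50
After byte 3 (0x33): reg=0x2E
After byte 4 (0x0D): reg=0xE9
After byte 5 (0xC1): reg=0xD8
After byte 6 (0x61): reg=0x26
After byte 7 (0x2F): reg=0x3F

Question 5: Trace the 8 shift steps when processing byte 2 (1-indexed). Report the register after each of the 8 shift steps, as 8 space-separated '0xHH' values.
Answer: 0xE2 0xC3 0x81 0x05 0x0A 0x14 0x28 0x50

Derivation:
After byte 1 (0x7E): reg=0x7D
Register before byte 2: 0x7D
After XOR with byte 0x0C: 0x71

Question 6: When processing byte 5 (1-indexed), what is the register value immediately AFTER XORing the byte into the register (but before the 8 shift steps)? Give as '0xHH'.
Register before byte 5: 0xE9
Byte 5: 0xC1
0xE9 XOR 0xC1 = 0x28

Answer: 0x28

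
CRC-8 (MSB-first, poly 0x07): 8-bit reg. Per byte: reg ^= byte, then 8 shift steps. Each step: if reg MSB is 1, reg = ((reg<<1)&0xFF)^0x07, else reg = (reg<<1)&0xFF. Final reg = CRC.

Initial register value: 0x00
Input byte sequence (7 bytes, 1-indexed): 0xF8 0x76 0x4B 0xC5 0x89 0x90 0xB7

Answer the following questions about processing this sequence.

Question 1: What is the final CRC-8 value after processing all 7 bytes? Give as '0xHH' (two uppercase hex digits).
Answer: 0x3D

Derivation:
After byte 1 (0xF8): reg=0xE6
After byte 2 (0x76): reg=0xF9
After byte 3 (0x4B): reg=0x17
After byte 4 (0xC5): reg=0x30
After byte 5 (0x89): reg=0x26
After byte 6 (0x90): reg=0x0B
After byte 7 (0xB7): reg=0x3D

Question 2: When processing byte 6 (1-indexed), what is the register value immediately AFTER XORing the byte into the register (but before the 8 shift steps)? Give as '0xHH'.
Register before byte 6: 0x26
Byte 6: 0x90
0x26 XOR 0x90 = 0xB6

Answer: 0xB6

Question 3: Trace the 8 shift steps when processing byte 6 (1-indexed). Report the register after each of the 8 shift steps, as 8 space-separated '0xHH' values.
Answer: 0x6B 0xD6 0xAB 0x51 0xA2 0x43 0x86 0x0B

Derivation:
After byte 1 (0xF8): reg=0xE6
After byte 2 (0x76): reg=0xF9
After byte 3 (0x4B): reg=0x17
After byte 4 (0xC5): reg=0x30
After byte 5 (0x89): reg=0x26
Register before byte 6: 0x26
After XOR with byte 0x90: 0xB6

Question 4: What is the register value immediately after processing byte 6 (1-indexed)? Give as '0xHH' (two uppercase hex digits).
Answer: 0x0B

Derivation:
After byte 1 (0xF8): reg=0xE6
After byte 2 (0x76): reg=0xF9
After byte 3 (0x4B): reg=0x17
After byte 4 (0xC5): reg=0x30
After byte 5 (0x89): reg=0x26
After byte 6 (0x90): reg=0x0B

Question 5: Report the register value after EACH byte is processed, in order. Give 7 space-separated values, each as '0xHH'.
0xE6 0xF9 0x17 0x30 0x26 0x0B 0x3D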